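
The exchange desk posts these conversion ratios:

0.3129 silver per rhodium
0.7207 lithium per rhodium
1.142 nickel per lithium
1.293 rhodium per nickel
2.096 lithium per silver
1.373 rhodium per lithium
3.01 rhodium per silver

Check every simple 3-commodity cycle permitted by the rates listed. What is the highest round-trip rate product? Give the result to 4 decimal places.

1.0642

lithium→nickel→rhodium→lithium: 1.142 × 1.293 × 0.7207 = 1.06419
lithium→rhodium→silver→lithium: 1.373 × 0.3129 × 2.096 = 0.90047
Maximum is lithium→nickel→rhodium→lithium at 1.0642; arbitrage exists.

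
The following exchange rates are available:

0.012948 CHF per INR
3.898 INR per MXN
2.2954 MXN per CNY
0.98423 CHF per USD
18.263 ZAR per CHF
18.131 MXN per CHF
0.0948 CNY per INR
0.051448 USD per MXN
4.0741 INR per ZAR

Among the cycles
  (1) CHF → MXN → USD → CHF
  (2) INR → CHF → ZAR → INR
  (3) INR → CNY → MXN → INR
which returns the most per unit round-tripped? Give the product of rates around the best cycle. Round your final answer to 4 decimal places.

(1) 18.131 × 0.051448 × 0.98423 = 0.91809
(2) 0.012948 × 18.263 × 4.0741 = 0.96340
(3) 0.0948 × 2.2954 × 3.898 = 0.84822
Highest is cycle (2) at 0.9634 (≤1, no arbitrage).

0.9634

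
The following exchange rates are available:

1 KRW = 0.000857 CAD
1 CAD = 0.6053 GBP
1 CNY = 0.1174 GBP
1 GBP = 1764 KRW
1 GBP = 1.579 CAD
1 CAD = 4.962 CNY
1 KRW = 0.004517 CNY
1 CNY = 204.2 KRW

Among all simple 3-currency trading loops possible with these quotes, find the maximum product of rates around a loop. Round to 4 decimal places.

GBP→KRW→CNY→GBP: 1764 × 0.004517 × 0.1174 = 0.93544
GBP→CAD→CNY→GBP: 1.579 × 4.962 × 0.1174 = 0.91983
GBP→KRW→CAD→GBP: 1764 × 0.000857 × 0.6053 = 0.91506
CNY→KRW→CAD→CNY: 204.2 × 0.000857 × 4.962 = 0.86835
Maximum is GBP→KRW→CNY→GBP at 0.9354; no arbitrage — every cycle loses value.

0.9354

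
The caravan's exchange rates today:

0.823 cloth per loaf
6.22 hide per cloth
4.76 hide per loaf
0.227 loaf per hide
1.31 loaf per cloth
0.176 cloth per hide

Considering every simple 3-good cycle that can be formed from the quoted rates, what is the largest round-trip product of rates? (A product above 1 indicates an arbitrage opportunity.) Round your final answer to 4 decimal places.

1.1620

loaf→cloth→hide→loaf: 0.823 × 6.22 × 0.227 = 1.16203
loaf→hide→cloth→loaf: 4.76 × 0.176 × 1.31 = 1.09747
Maximum is loaf→cloth→hide→loaf at 1.1620; arbitrage exists.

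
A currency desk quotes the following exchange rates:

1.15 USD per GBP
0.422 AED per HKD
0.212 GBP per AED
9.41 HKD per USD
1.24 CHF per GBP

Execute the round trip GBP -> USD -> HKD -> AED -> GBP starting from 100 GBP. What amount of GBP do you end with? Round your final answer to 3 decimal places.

96.813

100 GBP × 1.15 = 115 USD
115 USD × 9.41 = 1082.15 HKD
1082.15 HKD × 0.422 = 456.6673 AED
456.6673 AED × 0.212 = 96.8134676 GBP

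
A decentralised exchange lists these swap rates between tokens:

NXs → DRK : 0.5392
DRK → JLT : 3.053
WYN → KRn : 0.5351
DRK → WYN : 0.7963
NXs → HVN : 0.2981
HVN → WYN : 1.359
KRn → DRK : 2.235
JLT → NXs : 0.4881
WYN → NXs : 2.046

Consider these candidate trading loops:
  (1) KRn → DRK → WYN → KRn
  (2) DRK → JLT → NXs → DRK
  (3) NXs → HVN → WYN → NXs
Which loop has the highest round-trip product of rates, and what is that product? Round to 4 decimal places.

0.9523

(1) 2.235 × 0.7963 × 0.5351 = 0.95233
(2) 3.053 × 0.4881 × 0.5392 = 0.80350
(3) 0.2981 × 1.359 × 2.046 = 0.82887
Highest is cycle (1) at 0.9523 (≤1, no arbitrage).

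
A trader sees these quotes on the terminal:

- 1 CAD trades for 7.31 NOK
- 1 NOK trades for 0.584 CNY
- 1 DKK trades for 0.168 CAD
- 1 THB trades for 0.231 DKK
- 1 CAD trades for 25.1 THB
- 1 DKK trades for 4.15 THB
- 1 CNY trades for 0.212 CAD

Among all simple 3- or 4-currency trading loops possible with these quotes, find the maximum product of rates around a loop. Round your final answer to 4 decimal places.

THB→DKK→CAD→THB: 0.231 × 0.168 × 25.1 = 0.97408
CNY→CAD→NOK→CNY: 0.212 × 7.31 × 0.584 = 0.90504
Maximum is THB→DKK→CAD→THB at 0.9741; no arbitrage — every cycle loses value.

0.9741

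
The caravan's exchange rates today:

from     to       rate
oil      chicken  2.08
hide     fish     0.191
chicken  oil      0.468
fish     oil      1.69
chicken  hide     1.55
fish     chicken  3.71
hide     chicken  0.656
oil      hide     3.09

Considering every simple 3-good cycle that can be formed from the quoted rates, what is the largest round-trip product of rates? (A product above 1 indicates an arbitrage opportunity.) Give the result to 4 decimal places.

hide→fish→chicken→hide: 0.191 × 3.71 × 1.55 = 1.09835
oil→hide→fish→oil: 3.09 × 0.191 × 1.69 = 0.99742
oil→hide→chicken→oil: 3.09 × 0.656 × 0.468 = 0.94865
Maximum is hide→fish→chicken→hide at 1.0983; arbitrage exists.

1.0983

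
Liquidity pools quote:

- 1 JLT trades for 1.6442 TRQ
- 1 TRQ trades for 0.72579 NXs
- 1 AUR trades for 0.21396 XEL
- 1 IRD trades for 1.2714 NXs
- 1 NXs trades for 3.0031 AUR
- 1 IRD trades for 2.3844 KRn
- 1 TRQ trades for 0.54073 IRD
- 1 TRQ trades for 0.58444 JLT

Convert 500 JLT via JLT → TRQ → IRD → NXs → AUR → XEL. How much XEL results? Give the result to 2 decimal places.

500 JLT × 1.6442 = 822.1 TRQ
822.1 TRQ × 0.54073 = 444.534133 IRD
444.534133 IRD × 1.2714 = 565.1806966962 NXs
565.1806966962 NXs × 3.0031 = 1697.29415024835822 AUR
1697.29415024835822 AUR × 0.21396 = 363.1530563871387247512 XEL

363.15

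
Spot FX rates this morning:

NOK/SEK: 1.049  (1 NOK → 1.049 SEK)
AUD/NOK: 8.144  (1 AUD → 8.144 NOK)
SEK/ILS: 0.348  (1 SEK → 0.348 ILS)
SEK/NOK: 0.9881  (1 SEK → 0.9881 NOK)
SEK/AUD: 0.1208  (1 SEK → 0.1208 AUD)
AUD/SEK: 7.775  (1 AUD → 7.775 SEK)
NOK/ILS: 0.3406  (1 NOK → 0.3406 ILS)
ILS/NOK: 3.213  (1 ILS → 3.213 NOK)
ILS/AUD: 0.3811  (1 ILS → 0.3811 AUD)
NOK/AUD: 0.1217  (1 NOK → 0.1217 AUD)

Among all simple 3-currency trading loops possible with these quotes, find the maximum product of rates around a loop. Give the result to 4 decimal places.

1.1729

ILS→NOK→SEK→ILS: 3.213 × 1.049 × 0.348 = 1.17291
ILS→AUD→NOK→ILS: 0.3811 × 8.144 × 0.3406 = 1.05711
NOK→SEK→AUD→NOK: 1.049 × 0.1208 × 8.144 = 1.03200
ILS→AUD→SEK→ILS: 0.3811 × 7.775 × 0.348 = 1.03114
NOK→AUD→SEK→NOK: 0.1217 × 7.775 × 0.9881 = 0.93496
Maximum is ILS→NOK→SEK→ILS at 1.1729; arbitrage exists.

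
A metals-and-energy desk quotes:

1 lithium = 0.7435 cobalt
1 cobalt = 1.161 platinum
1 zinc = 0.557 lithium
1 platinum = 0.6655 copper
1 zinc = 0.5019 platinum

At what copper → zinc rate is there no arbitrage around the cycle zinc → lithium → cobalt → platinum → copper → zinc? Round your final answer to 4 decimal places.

3.1252

Known legs of the cycle: 0.557 × 0.7435 × 1.161 × 0.6655 = 0.31997529459225
For no arbitrage the full-cycle product must be 1, so the missing rate is 1 / 0.31997529459225 ≈ 3.125241.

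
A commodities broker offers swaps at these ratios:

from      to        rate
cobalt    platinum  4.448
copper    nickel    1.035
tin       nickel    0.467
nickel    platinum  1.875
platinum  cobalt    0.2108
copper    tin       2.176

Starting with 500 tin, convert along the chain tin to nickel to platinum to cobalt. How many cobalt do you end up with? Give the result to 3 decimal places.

500 tin × 0.467 = 233.5 nickel
233.5 nickel × 1.875 = 437.8125 platinum
437.8125 platinum × 0.2108 = 92.290875 cobalt

92.291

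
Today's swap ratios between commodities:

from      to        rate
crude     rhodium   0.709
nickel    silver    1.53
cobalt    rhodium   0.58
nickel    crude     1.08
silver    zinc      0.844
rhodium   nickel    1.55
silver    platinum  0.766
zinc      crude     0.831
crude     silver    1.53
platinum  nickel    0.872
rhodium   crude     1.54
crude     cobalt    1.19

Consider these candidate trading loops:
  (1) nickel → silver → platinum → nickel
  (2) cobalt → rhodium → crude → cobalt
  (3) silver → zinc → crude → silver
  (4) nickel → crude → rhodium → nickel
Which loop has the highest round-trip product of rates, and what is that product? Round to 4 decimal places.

1.1869

(1) 1.53 × 0.766 × 0.872 = 1.02197
(2) 0.58 × 1.54 × 1.19 = 1.06291
(3) 0.844 × 0.831 × 1.53 = 1.07309
(4) 1.08 × 0.709 × 1.55 = 1.18687
Highest is cycle (4) at 1.1869 (>1, arbitrage).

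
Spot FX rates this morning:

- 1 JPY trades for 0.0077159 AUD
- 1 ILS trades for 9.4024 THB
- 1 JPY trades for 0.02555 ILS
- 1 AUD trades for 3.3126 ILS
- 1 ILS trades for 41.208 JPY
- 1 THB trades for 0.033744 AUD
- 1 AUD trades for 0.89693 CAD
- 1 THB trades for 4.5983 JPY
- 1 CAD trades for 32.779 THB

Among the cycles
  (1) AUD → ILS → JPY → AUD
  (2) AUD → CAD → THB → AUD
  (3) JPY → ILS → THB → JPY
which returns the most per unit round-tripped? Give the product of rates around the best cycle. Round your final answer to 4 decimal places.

1.1047

(1) 3.3126 × 41.208 × 0.0077159 = 1.05326
(2) 0.89693 × 32.779 × 0.033744 = 0.99209
(3) 0.02555 × 9.4024 × 4.5983 = 1.10466
Highest is cycle (3) at 1.1047 (>1, arbitrage).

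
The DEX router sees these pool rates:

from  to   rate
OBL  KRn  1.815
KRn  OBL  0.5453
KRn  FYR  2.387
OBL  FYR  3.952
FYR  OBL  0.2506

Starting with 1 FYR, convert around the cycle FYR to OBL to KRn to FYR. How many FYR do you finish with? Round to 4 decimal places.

1.0857

1 FYR × 0.2506 = 0.2506 OBL
0.2506 OBL × 1.815 = 0.454839 KRn
0.454839 KRn × 2.387 = 1.085700693 FYR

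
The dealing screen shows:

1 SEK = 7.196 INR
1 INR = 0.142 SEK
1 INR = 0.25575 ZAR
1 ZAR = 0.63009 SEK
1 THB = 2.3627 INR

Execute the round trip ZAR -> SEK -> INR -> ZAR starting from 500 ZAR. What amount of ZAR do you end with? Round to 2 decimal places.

579.80

500 ZAR × 0.63009 = 315.045 SEK
315.045 SEK × 7.196 = 2267.06382 INR
2267.06382 INR × 0.25575 = 579.801571965 ZAR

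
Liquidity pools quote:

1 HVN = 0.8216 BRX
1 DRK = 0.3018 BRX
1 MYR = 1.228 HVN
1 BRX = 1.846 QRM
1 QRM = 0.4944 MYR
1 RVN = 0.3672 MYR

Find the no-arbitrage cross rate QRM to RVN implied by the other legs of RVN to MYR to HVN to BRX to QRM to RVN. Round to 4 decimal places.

1.4622

Known legs of the cycle: 0.3672 × 1.228 × 0.8216 × 1.846 = 0.68390088638976
For no arbitrage the full-cycle product must be 1, so the missing rate is 1 / 0.68390088638976 ≈ 1.462200.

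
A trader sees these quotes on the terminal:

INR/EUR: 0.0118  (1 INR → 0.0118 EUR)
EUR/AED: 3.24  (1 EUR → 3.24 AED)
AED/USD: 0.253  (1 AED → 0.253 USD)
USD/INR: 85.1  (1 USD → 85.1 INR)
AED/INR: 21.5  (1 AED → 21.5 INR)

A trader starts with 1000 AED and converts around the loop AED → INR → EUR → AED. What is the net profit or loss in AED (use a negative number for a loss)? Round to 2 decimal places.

-178.01

1000 AED × 21.5 = 21500 INR
21500 INR × 0.0118 = 253.7 EUR
253.7 EUR × 3.24 = 821.988 AED
Net change: 821.988 − 1000 = -178.012 AED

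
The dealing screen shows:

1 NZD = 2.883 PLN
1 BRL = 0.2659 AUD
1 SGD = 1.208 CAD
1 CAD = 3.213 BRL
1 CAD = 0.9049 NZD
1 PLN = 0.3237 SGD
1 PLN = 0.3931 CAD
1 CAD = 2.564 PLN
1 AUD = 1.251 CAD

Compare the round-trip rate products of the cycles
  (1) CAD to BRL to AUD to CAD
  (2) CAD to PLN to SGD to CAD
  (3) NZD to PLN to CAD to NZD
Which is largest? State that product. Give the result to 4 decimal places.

1.0688

(1) 3.213 × 0.2659 × 1.251 = 1.06878
(2) 2.564 × 0.3237 × 1.208 = 1.00260
(3) 2.883 × 0.3931 × 0.9049 = 1.02553
Highest is cycle (1) at 1.0688 (>1, arbitrage).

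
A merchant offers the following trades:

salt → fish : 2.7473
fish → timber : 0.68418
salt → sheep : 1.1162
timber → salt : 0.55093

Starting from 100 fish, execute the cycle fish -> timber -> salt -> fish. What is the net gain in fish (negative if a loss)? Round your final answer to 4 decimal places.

3.5554

100 fish × 0.68418 = 68.418 timber
68.418 timber × 0.55093 = 37.69352874 salt
37.69352874 salt × 2.7473 = 103.555431507402 fish
Net change: 103.555431507402 − 100 = 3.555431507402 fish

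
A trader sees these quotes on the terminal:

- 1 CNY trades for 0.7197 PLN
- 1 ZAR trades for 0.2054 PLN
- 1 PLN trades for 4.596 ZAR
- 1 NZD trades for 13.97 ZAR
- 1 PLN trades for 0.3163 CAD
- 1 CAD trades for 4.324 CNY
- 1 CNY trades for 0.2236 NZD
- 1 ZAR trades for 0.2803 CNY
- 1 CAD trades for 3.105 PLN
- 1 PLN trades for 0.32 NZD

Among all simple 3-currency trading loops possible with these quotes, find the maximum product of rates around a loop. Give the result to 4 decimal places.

0.9843

PLN→CAD→CNY→PLN: 0.3163 × 4.324 × 0.7197 = 0.98432
ZAR→CNY→PLN→ZAR: 0.2803 × 0.7197 × 4.596 = 0.92716
NZD→ZAR→PLN→NZD: 13.97 × 0.2054 × 0.32 = 0.91822
NZD→ZAR→CNY→NZD: 13.97 × 0.2803 × 0.2236 = 0.87557
Maximum is PLN→CAD→CNY→PLN at 0.9843; no arbitrage — every cycle loses value.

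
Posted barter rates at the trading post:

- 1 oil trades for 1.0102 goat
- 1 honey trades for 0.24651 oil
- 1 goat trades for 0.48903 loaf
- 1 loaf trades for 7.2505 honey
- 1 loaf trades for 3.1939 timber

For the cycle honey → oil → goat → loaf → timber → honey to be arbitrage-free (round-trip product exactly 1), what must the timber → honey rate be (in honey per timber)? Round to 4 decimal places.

Known legs of the cycle: 0.24651 × 1.0102 × 0.48903 × 3.1939 = 0.388954430132000634
For no arbitrage the full-cycle product must be 1, so the missing rate is 1 / 0.388954430132000634 ≈ 2.570995.

2.5710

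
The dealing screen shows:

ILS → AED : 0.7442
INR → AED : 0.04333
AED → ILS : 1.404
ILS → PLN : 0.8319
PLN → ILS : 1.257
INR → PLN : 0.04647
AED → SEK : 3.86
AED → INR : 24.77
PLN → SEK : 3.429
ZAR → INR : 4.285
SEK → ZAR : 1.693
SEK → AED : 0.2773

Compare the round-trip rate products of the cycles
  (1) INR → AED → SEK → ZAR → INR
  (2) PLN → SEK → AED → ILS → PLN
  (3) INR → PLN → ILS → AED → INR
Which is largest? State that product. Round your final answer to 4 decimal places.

(1) 0.04333 × 3.86 × 1.693 × 4.285 = 1.21334
(2) 3.429 × 0.2773 × 1.404 × 0.8319 = 1.11059
(3) 0.04647 × 1.257 × 0.7442 × 24.77 = 1.07677
Highest is cycle (1) at 1.2133 (>1, arbitrage).

1.2133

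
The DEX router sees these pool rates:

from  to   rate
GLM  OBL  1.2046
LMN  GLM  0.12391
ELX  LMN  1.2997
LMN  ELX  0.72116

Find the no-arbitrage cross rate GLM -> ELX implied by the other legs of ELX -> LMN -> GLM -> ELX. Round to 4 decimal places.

6.2094

Known legs of the cycle: 1.2997 × 0.12391 = 0.161045827
For no arbitrage the full-cycle product must be 1, so the missing rate is 1 / 0.161045827 ≈ 6.209413.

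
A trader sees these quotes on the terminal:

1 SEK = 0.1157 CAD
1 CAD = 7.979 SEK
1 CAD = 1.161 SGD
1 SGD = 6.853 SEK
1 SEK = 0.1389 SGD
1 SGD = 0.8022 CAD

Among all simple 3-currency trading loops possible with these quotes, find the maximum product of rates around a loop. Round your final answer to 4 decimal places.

0.9205

CAD→SGD→SEK→CAD: 1.161 × 6.853 × 0.1157 = 0.92055
CAD→SEK→SGD→CAD: 7.979 × 0.1389 × 0.8022 = 0.88906
Maximum is CAD→SGD→SEK→CAD at 0.9205; no arbitrage — every cycle loses value.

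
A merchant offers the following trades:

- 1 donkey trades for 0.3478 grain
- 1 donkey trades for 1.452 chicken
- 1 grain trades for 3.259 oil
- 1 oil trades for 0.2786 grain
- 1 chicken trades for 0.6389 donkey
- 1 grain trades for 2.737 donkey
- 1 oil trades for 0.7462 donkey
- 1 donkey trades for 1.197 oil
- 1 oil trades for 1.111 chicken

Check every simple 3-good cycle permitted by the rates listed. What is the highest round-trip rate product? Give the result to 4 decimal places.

grain→donkey→oil→grain: 2.737 × 1.197 × 0.2786 = 0.91275
donkey→oil→chicken→donkey: 1.197 × 1.111 × 0.6389 = 0.84965
grain→oil→donkey→grain: 3.259 × 0.7462 × 0.3478 = 0.84580
Maximum is grain→donkey→oil→grain at 0.9127; no arbitrage — every cycle loses value.

0.9127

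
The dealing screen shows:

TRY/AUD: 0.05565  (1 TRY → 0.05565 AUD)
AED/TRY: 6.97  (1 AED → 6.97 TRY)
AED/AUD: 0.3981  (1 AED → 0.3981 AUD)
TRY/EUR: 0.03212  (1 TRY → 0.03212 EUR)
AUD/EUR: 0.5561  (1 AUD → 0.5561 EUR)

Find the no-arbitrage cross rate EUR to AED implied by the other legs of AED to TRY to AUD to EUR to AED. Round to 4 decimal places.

4.6361

Known legs of the cycle: 6.97 × 0.05565 × 0.5561 = 0.21570034605
For no arbitrage the full-cycle product must be 1, so the missing rate is 1 / 0.21570034605 ≈ 4.636061.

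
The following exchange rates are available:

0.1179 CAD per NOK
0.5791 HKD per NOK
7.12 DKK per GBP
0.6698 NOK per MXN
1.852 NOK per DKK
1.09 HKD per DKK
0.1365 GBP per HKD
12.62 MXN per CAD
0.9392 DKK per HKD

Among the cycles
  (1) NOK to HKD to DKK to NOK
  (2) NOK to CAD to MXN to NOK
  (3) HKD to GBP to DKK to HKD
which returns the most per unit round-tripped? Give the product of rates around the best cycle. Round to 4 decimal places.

(1) 0.5791 × 0.9392 × 1.852 = 1.00729
(2) 0.1179 × 12.62 × 0.6698 = 0.99659
(3) 0.1365 × 7.12 × 1.09 = 1.05935
Highest is cycle (3) at 1.0593 (>1, arbitrage).

1.0593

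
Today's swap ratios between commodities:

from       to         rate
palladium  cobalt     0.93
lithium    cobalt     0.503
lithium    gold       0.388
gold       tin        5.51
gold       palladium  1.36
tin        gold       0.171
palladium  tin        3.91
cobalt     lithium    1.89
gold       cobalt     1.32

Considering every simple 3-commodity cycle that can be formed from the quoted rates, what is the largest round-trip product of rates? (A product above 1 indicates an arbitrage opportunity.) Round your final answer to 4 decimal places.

0.9680

gold→cobalt→lithium→gold: 1.32 × 1.89 × 0.388 = 0.96798
tin→gold→palladium→tin: 0.171 × 1.36 × 3.91 = 0.90931
Maximum is gold→cobalt→lithium→gold at 0.9680; no arbitrage — every cycle loses value.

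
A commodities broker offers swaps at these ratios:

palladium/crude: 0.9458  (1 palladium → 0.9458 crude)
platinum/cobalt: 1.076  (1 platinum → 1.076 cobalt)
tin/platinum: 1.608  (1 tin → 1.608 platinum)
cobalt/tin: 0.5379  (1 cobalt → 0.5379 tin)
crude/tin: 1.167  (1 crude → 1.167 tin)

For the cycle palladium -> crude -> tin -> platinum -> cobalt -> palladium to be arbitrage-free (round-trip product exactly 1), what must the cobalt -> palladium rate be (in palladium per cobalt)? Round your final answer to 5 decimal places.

0.52364

Known legs of the cycle: 0.9458 × 1.167 × 1.608 × 1.076 = 1.9097146577088
For no arbitrage the full-cycle product must be 1, so the missing rate is 1 / 1.9097146577088 ≈ 0.5236384.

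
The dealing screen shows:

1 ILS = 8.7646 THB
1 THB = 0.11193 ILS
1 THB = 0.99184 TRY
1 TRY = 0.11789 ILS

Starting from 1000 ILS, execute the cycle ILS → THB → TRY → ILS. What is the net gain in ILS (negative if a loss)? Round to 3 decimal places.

1000 ILS × 8.7646 = 8764.6 THB
8764.6 THB × 0.99184 = 8693.080864 TRY
8693.080864 TRY × 0.11789 = 1024.82730305696 ILS
Net change: 1024.82730305696 − 1000 = 24.82730305696 ILS

24.827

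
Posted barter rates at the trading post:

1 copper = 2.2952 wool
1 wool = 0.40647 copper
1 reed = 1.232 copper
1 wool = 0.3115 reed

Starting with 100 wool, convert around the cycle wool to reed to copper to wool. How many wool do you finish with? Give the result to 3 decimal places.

88.082

100 wool × 0.3115 = 31.15 reed
31.15 reed × 1.232 = 38.3768 copper
38.3768 copper × 2.2952 = 88.08243136 wool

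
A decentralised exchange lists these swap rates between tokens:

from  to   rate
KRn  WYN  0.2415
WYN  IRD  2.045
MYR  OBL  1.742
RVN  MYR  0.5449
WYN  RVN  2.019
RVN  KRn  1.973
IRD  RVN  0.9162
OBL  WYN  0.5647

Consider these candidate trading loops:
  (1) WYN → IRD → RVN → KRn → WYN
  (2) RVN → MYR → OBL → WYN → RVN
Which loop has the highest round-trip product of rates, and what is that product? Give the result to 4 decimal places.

(1) 2.045 × 0.9162 × 1.973 × 0.2415 = 0.89275
(2) 0.5449 × 1.742 × 0.5647 × 2.019 = 1.08223
Highest is cycle (2) at 1.0822 (>1, arbitrage).

1.0822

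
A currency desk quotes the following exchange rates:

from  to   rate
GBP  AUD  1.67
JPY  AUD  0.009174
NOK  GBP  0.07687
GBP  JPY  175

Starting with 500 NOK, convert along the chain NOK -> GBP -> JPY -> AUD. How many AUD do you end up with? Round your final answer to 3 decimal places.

61.705

500 NOK × 0.07687 = 38.435 GBP
38.435 GBP × 175 = 6726.125 JPY
6726.125 JPY × 0.009174 = 61.70547075 AUD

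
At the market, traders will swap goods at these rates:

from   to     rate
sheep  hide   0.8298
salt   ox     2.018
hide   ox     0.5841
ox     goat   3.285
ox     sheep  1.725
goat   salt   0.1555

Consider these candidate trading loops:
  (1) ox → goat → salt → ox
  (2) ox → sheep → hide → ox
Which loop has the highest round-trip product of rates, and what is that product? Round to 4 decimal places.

1.0308

(1) 3.285 × 0.1555 × 2.018 = 1.03083
(2) 1.725 × 0.8298 × 0.5841 = 0.83608
Highest is cycle (1) at 1.0308 (>1, arbitrage).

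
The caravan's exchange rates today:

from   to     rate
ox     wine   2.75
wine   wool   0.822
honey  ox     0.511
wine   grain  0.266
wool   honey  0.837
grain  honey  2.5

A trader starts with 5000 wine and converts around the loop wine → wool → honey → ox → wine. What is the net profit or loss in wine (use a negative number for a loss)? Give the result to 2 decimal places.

5000 wine × 0.822 = 4110 wool
4110 wool × 0.837 = 3440.07 honey
3440.07 honey × 0.511 = 1757.87577 ox
1757.87577 ox × 2.75 = 4834.1583675 wine
Net change: 4834.1583675 − 5000 = -165.8416325 wine

-165.84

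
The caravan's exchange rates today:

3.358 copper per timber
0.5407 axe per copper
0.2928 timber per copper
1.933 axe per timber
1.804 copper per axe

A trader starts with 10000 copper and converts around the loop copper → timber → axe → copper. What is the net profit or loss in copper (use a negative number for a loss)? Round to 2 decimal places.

10000 copper × 0.2928 = 2928 timber
2928 timber × 1.933 = 5659.824 axe
5659.824 axe × 1.804 = 10210.322496 copper
Net change: 10210.322496 − 10000 = 210.322496 copper

210.32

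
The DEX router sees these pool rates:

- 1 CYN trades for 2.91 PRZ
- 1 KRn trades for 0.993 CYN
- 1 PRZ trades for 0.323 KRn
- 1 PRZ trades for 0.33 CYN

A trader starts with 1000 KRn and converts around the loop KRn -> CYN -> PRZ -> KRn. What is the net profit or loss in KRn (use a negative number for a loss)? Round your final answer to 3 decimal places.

-66.650

1000 KRn × 0.993 = 993 CYN
993 CYN × 2.91 = 2889.63 PRZ
2889.63 PRZ × 0.323 = 933.35049 KRn
Net change: 933.35049 − 1000 = -66.64951 KRn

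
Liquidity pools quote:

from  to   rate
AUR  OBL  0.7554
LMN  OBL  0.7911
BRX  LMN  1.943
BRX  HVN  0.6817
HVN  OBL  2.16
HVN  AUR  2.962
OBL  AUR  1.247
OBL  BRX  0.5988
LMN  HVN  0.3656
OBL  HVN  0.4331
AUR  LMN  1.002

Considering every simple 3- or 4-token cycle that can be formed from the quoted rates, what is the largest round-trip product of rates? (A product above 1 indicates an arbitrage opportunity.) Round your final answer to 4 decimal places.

LMN→HVN→AUR→LMN: 0.3656 × 2.962 × 1.002 = 1.08507
LMN→OBL→HVN→AUR→LMN: 0.7911 × 0.4331 × 2.962 × 1.002 = 1.01689
LMN→OBL→AUR→LMN: 0.7911 × 1.247 × 1.002 = 0.98847
LMN→HVN→OBL→AUR→LMN: 0.3656 × 2.16 × 1.247 × 1.002 = 0.98672
AUR→OBL→HVN→AUR: 0.7554 × 0.4331 × 2.962 = 0.96906
LMN→OBL→BRX→LMN: 0.7911 × 0.5988 × 1.943 = 0.92042
LMN→HVN→OBL→BRX→LMN: 0.3656 × 2.16 × 0.5988 × 1.943 = 0.91879
AUR→OBL→BRX→HVN→AUR: 0.7554 × 0.5988 × 0.6817 × 2.962 = 0.91335
OBL→BRX→HVN→OBL: 0.5988 × 0.6817 × 2.16 = 0.88172
Maximum is LMN→HVN→AUR→LMN at 1.0851; arbitrage exists.

1.0851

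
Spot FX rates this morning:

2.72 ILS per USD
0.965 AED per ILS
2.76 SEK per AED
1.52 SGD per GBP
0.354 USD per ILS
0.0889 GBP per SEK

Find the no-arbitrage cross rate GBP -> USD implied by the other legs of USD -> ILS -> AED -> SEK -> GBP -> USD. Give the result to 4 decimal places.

Known legs of the cycle: 2.72 × 0.965 × 2.76 × 0.0889 = 0.6440314272
For no arbitrage the full-cycle product must be 1, so the missing rate is 1 / 0.6440314272 ≈ 1.552719.

1.5527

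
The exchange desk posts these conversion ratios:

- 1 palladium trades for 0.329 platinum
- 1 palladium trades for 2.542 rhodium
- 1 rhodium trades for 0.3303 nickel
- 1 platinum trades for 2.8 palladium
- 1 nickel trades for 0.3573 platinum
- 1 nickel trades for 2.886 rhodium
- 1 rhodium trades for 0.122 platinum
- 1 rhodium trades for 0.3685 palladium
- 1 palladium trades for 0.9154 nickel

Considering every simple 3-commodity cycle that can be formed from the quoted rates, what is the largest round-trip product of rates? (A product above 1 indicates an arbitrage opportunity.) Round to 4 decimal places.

0.9735

palladium→nickel→rhodium→palladium: 0.9154 × 2.886 × 0.3685 = 0.97352
palladium→nickel→platinum→palladium: 0.9154 × 0.3573 × 2.8 = 0.91580
palladium→rhodium→platinum→palladium: 2.542 × 0.122 × 2.8 = 0.86835
Maximum is palladium→nickel→rhodium→palladium at 0.9735; no arbitrage — every cycle loses value.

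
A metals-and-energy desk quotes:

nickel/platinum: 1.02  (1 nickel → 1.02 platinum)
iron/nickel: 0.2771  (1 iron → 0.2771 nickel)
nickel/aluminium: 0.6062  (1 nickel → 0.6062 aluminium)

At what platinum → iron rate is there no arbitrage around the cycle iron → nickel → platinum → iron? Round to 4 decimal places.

3.5380

Known legs of the cycle: 0.2771 × 1.02 = 0.282642
For no arbitrage the full-cycle product must be 1, so the missing rate is 1 / 0.282642 ≈ 3.538045.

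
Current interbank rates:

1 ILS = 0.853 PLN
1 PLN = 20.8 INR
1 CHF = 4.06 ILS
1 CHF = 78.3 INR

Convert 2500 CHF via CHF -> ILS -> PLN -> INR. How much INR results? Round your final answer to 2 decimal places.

2500 CHF × 4.06 = 10150 ILS
10150 ILS × 0.853 = 8657.95 PLN
8657.95 PLN × 20.8 = 180085.36 INR

180085.36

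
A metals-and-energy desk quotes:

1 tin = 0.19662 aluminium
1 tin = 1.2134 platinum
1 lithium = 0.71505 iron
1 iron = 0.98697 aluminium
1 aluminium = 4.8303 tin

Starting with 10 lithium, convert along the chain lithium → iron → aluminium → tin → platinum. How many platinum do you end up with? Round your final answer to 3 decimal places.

10 lithium × 0.71505 = 7.1505 iron
7.1505 iron × 0.98697 = 7.057328985 aluminium
7.057328985 aluminium × 4.8303 = 34.0890161962455 tin
34.0890161962455 tin × 1.2134 = 41.3636122525242897 platinum

41.364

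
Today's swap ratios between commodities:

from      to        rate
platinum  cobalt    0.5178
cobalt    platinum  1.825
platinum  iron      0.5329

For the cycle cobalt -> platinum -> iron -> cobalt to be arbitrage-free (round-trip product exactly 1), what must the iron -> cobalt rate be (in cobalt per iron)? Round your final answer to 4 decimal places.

Known legs of the cycle: 1.825 × 0.5329 = 0.9725425
For no arbitrage the full-cycle product must be 1, so the missing rate is 1 / 0.9725425 ≈ 1.028233.

1.0282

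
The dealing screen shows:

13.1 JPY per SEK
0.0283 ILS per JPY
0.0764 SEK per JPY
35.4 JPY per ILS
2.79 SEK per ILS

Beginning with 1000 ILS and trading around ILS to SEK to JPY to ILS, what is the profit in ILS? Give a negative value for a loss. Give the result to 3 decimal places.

1000 ILS × 2.79 = 2790 SEK
2790 SEK × 13.1 = 36549 JPY
36549 JPY × 0.0283 = 1034.3367 ILS
Net change: 1034.3367 − 1000 = 34.3367 ILS

34.337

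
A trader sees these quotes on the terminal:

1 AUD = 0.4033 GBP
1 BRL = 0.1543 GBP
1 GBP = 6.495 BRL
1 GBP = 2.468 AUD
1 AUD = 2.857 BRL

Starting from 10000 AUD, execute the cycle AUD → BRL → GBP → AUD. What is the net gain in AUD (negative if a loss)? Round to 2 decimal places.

10000 AUD × 2.857 = 28570 BRL
28570 BRL × 0.1543 = 4408.351 GBP
4408.351 GBP × 2.468 = 10879.810268 AUD
Net change: 10879.810268 − 10000 = 879.810268 AUD

879.81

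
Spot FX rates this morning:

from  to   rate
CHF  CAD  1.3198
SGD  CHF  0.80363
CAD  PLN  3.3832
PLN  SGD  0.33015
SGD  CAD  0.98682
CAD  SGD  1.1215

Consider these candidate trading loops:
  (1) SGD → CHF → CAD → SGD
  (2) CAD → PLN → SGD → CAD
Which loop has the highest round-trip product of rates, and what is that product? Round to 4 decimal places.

1.1895

(1) 0.80363 × 1.3198 × 1.1215 = 1.18950
(2) 3.3832 × 0.33015 × 0.98682 = 1.10224
Highest is cycle (1) at 1.1895 (>1, arbitrage).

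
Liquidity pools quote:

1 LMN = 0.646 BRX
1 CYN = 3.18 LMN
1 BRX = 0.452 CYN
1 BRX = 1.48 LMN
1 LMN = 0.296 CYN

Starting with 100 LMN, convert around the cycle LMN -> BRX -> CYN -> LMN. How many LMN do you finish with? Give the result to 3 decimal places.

100 LMN × 0.646 = 64.6 BRX
64.6 BRX × 0.452 = 29.1992 CYN
29.1992 CYN × 3.18 = 92.853456 LMN

92.853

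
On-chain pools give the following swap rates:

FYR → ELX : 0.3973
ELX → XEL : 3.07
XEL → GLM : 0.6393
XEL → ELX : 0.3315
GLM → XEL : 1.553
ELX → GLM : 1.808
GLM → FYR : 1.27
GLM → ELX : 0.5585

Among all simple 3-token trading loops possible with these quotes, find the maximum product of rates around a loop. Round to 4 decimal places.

1.0961

XEL→GLM→ELX→XEL: 0.6393 × 0.5585 × 3.07 = 1.09614
XEL→ELX→GLM→XEL: 0.3315 × 1.808 × 1.553 = 0.93079
FYR→ELX→GLM→FYR: 0.3973 × 1.808 × 1.27 = 0.91226
Maximum is XEL→GLM→ELX→XEL at 1.0961; arbitrage exists.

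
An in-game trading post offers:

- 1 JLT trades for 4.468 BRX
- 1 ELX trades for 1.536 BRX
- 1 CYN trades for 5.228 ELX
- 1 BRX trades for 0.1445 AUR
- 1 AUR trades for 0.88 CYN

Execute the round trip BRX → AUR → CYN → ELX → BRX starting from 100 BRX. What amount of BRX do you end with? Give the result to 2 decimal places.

100 BRX × 0.1445 = 14.45 AUR
14.45 AUR × 0.88 = 12.716 CYN
12.716 CYN × 5.228 = 66.479248 ELX
66.479248 ELX × 1.536 = 102.112124928 BRX

102.11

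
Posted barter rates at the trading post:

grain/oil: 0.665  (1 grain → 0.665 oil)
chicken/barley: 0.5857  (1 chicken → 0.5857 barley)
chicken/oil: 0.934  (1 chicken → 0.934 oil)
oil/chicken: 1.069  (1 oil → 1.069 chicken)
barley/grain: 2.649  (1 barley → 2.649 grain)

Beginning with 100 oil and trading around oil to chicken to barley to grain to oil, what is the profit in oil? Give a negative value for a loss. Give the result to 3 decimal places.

10.295

100 oil × 1.069 = 106.9 chicken
106.9 chicken × 0.5857 = 62.61133 barley
62.61133 barley × 2.649 = 165.85741317 grain
165.85741317 grain × 0.665 = 110.29517975805 oil
Net change: 110.29517975805 − 100 = 10.29517975805 oil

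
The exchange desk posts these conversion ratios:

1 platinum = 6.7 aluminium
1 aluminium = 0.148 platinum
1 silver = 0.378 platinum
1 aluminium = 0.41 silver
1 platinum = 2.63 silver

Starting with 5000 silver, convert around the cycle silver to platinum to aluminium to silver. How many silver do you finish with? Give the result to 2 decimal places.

5000 silver × 0.378 = 1890 platinum
1890 platinum × 6.7 = 12663 aluminium
12663 aluminium × 0.41 = 5191.83 silver

5191.83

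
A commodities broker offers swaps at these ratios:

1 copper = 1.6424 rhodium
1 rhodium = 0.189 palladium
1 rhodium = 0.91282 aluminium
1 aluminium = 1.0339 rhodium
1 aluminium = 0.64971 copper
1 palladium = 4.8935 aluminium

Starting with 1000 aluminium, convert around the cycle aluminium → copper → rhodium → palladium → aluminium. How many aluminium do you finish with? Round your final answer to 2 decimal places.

1000 aluminium × 0.64971 = 649.71 copper
649.71 copper × 1.6424 = 1067.083704 rhodium
1067.083704 rhodium × 0.189 = 201.678820056 palladium
201.678820056 palladium × 4.8935 = 986.915305944036 aluminium

986.92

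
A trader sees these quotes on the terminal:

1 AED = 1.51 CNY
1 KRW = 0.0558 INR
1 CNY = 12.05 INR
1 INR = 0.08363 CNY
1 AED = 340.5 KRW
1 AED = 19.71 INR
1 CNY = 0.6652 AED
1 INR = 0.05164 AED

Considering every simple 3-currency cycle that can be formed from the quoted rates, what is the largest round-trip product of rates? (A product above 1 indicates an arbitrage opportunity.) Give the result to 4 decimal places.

1.0965

AED→INR→CNY→AED: 19.71 × 0.08363 × 0.6652 = 1.09648
AED→KRW→INR→AED: 340.5 × 0.0558 × 0.05164 = 0.98115
AED→CNY→INR→AED: 1.51 × 12.05 × 0.05164 = 0.93962
Maximum is AED→INR→CNY→AED at 1.0965; arbitrage exists.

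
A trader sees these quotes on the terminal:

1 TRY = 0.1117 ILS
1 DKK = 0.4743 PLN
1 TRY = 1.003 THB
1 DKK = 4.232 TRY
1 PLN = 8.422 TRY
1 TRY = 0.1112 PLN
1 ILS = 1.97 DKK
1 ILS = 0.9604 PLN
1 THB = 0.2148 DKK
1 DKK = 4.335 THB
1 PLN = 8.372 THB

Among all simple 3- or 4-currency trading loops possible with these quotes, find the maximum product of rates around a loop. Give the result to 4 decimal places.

0.9312

DKK→TRY→ILS→DKK: 4.232 × 0.1117 × 1.97 = 0.93125
DKK→TRY→THB→DKK: 4.232 × 1.003 × 0.2148 = 0.91176
ILS→PLN→TRY→ILS: 0.9604 × 8.422 × 0.1117 = 0.90348
DKK→PLN→TRY→ILS→DKK: 0.4743 × 8.422 × 0.1117 × 1.97 = 0.87900
DKK→PLN→TRY→THB→DKK: 0.4743 × 8.422 × 1.003 × 0.2148 = 0.86060
DKK→PLN→THB→DKK: 0.4743 × 8.372 × 0.2148 = 0.85294
DKK→TRY→PLN→THB→DKK: 4.232 × 0.1112 × 8.372 × 0.2148 = 0.84628
Maximum is DKK→TRY→ILS→DKK at 0.9312; no arbitrage — every cycle loses value.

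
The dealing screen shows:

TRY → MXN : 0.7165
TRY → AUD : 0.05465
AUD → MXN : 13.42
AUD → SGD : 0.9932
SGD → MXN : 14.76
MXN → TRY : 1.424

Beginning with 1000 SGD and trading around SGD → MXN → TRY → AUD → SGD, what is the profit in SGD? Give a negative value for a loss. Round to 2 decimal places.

140.84

1000 SGD × 14.76 = 14760 MXN
14760 MXN × 1.424 = 21018.24 TRY
21018.24 TRY × 0.05465 = 1148.646816 AUD
1148.646816 AUD × 0.9932 = 1140.8360176512 SGD
Net change: 1140.8360176512 − 1000 = 140.8360176512 SGD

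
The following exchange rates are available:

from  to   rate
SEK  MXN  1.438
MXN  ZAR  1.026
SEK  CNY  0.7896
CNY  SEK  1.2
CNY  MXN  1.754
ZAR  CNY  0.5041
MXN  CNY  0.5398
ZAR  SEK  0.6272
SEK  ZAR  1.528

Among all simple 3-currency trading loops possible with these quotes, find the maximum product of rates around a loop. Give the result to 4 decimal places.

CNY→SEK→MXN→CNY: 1.2 × 1.438 × 0.5398 = 0.93148
ZAR→SEK→MXN→ZAR: 0.6272 × 1.438 × 1.026 = 0.92536
ZAR→CNY→SEK→ZAR: 0.5041 × 1.2 × 1.528 = 0.92432
ZAR→CNY→MXN→ZAR: 0.5041 × 1.754 × 1.026 = 0.90718
Maximum is CNY→SEK→MXN→CNY at 0.9315; no arbitrage — every cycle loses value.

0.9315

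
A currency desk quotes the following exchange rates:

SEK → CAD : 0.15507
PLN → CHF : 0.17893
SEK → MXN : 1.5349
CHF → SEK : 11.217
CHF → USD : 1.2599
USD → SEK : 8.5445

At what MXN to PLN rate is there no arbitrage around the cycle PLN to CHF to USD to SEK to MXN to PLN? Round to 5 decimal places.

Known legs of the cycle: 0.17893 × 1.2599 × 8.5445 × 1.5349 = 2.95655510618306635
For no arbitrage the full-cycle product must be 1, so the missing rate is 1 / 2.95655510618306635 ≈ 0.3382315.

0.33823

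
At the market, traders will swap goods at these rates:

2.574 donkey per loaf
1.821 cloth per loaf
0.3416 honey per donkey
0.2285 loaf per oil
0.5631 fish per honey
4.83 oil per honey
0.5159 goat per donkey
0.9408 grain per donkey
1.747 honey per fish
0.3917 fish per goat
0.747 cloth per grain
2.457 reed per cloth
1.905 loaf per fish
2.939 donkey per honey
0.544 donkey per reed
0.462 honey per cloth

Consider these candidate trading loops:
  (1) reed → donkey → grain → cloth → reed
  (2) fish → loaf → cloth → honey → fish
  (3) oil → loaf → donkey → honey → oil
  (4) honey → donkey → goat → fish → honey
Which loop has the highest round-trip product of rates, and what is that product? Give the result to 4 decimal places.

1.0376

(1) 0.544 × 0.9408 × 0.747 × 2.457 = 0.93934
(2) 1.905 × 1.821 × 0.462 × 0.5631 = 0.90247
(3) 0.2285 × 2.574 × 0.3416 × 4.83 = 0.97042
(4) 2.939 × 0.5159 × 0.3917 × 1.747 = 1.03756
Highest is cycle (4) at 1.0376 (>1, arbitrage).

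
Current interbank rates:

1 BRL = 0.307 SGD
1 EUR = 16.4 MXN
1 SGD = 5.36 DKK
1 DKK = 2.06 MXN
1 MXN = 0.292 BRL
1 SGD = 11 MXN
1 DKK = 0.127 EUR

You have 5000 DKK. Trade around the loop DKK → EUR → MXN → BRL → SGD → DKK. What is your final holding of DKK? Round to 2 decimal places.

5003.84

5000 DKK × 0.127 = 635 EUR
635 EUR × 16.4 = 10414 MXN
10414 MXN × 0.292 = 3040.888 BRL
3040.888 BRL × 0.307 = 933.552616 SGD
933.552616 SGD × 5.36 = 5003.84202176 DKK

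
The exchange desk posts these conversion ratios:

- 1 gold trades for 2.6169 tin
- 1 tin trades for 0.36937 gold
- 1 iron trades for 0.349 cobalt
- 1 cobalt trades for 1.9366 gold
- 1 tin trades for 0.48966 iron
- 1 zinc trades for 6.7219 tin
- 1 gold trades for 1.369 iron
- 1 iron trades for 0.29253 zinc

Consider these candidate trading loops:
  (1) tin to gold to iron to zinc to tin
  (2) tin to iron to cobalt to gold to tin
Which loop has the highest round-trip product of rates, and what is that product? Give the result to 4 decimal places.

(1) 0.36937 × 1.369 × 0.29253 × 6.7219 = 0.99432
(2) 0.48966 × 0.349 × 1.9366 × 2.6169 = 0.86606
Highest is cycle (1) at 0.9943 (≤1, no arbitrage).

0.9943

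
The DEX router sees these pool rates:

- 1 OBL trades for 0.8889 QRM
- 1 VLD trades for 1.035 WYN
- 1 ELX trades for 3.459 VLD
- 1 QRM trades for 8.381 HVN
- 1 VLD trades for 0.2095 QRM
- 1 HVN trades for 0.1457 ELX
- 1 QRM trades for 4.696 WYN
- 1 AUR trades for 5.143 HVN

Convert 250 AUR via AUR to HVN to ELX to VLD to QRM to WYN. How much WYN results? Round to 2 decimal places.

250 AUR × 5.143 = 1285.75 HVN
1285.75 HVN × 0.1457 = 187.333775 ELX
187.333775 ELX × 3.459 = 647.987527725 VLD
647.987527725 VLD × 0.2095 = 135.7533870583875 QRM
135.7533870583875 QRM × 4.696 = 637.4979056261877 WYN

637.50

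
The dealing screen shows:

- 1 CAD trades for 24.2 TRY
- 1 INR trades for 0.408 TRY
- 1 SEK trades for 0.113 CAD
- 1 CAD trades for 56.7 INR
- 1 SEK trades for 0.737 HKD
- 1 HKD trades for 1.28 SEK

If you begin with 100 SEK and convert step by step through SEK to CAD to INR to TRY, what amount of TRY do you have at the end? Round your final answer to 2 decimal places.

261.41

100 SEK × 0.113 = 11.3 CAD
11.3 CAD × 56.7 = 640.71 INR
640.71 INR × 0.408 = 261.40968 TRY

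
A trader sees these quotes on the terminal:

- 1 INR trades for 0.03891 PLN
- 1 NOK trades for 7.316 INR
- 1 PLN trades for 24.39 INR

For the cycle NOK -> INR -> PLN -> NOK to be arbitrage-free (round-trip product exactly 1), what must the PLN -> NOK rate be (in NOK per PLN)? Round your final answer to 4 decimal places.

3.5129

Known legs of the cycle: 7.316 × 0.03891 = 0.28466556
For no arbitrage the full-cycle product must be 1, so the missing rate is 1 / 0.28466556 ≈ 3.512894.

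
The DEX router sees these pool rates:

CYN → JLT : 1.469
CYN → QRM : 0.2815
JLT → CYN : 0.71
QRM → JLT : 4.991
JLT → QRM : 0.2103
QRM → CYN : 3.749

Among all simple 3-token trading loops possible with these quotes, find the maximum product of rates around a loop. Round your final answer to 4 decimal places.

1.1582

JLT→QRM→CYN→JLT: 0.2103 × 3.749 × 1.469 = 1.15818
JLT→CYN→QRM→JLT: 0.71 × 0.2815 × 4.991 = 0.99753
Maximum is JLT→QRM→CYN→JLT at 1.1582; arbitrage exists.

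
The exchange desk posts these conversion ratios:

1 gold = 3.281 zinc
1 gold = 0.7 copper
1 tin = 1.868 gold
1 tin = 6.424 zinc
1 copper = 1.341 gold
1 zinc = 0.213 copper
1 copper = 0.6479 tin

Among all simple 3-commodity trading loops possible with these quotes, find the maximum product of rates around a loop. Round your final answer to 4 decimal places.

gold→zinc→copper→gold: 3.281 × 0.213 × 1.341 = 0.93716
tin→zinc→copper→tin: 6.424 × 0.213 × 0.6479 = 0.88653
gold→copper→tin→gold: 0.7 × 0.6479 × 1.868 = 0.84719
Maximum is gold→zinc→copper→gold at 0.9372; no arbitrage — every cycle loses value.

0.9372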